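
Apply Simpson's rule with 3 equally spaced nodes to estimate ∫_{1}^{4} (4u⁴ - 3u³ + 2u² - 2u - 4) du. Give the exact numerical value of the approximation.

h = (4 − 1)/2 = 1.5.
Nodes u₀,…,u₂ = 1, 2.5, 4.
f(u) = 4u⁴ - 3u³ + 2u² - 2u - 4: f₀=-3, f₁=112.875, f₂=852.
(h/3)·[f₀ + 4f₁ + f₂] = 0.5·(1300.5) = 650.25.

650.25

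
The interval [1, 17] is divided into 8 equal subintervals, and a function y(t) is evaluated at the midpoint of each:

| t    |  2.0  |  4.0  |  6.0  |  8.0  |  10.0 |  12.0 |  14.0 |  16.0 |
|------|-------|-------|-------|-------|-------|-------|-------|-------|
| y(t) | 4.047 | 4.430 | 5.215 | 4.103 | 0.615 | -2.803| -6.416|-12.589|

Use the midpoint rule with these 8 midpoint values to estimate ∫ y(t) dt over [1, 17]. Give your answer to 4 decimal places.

h = 2, n = 8.
h·[y(m₁) + y(m₂) + y(m₃) + y(m₄) + y(m₅) + y(m₆) + y(m₇) + y(m₈)] = 2·(-3.398) = -6.7960.

-6.7960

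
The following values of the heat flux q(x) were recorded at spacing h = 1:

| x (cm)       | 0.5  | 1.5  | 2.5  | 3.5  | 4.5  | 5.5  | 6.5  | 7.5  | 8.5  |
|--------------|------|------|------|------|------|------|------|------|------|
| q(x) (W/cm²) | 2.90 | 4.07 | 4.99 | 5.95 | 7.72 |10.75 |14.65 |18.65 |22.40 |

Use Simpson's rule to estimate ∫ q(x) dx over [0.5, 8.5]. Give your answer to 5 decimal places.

h = 1, n = 8.
(h/3)·[y₀ + 4y₁ + 2y₂ + 4y₃ + 2y₄ + 4y₅ + 2y₆ + 4y₇ + y₈] = 0.333333·(237.70) = 79.23333.

79.23333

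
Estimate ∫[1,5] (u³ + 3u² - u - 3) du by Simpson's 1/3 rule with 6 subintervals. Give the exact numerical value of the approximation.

256

h = (5 − 1)/6 = 0.666667.
Nodes u₀,…,u₆ = 1, 1.666667, 2.333333, 3, 3.666667, 4.333333, 5.
f(u) = u³ + 3u² - u - 3: f₀=0, f₁=8.296296, f₂=23.703704, f₃=48, f₄=82.962963, f₅=130.370370, f₆=192.
(h/3)·[f₀ + 4f₁ + 2f₂ + 4f₃ + 2f₄ + 4f₅ + f₆] = 0.222222·(1152) = 256.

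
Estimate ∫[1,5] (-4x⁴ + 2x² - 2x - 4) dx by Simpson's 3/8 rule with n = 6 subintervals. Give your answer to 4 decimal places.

h = (5 − 1)/6 = 0.666667.
Nodes x₀,…,x₆ = 1, 1.666667, 2.333333, 3, 3.666667, 4.333333, 5.
f(x) = -4x⁴ + 2x² - 2x - 4: f₀=-8, f₁=-32.641975, f₂=-116.345679, f₃=-316, f₄=-707.456790, f₅=-1385.530864, f₆=-2464.
(3h/8)·[f₀ + 3f₁ + 3f₂ + 2f₃ + 3f₄ + 3f₅ + f₆] = 0.25·(-9829.925926) = -2457.4815.

-2457.4815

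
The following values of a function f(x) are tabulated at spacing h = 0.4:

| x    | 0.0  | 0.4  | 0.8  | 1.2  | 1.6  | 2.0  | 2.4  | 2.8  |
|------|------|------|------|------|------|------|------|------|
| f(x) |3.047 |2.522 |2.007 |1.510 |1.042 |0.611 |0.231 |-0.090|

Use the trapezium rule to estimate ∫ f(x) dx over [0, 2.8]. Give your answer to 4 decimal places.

3.7606

h = 0.4, n = 7.
(h/2)·[y₀ + 2y₁ + 2y₂ + 2y₃ + 2y₄ + 2y₅ + 2y₆ + y₇] = 0.2·(18.803) = 3.7606.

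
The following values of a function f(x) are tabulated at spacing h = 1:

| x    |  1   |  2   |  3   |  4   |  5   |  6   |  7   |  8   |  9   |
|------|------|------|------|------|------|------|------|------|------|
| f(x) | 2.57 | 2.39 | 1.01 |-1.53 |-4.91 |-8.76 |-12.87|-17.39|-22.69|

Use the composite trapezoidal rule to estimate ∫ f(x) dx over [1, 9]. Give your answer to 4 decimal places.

h = 1, n = 8.
(h/2)·[y₀ + 2y₁ + 2y₂ + 2y₃ + 2y₄ + 2y₅ + 2y₆ + 2y₇ + y₈] = 0.5·(-104.24) = -52.1200.

-52.1200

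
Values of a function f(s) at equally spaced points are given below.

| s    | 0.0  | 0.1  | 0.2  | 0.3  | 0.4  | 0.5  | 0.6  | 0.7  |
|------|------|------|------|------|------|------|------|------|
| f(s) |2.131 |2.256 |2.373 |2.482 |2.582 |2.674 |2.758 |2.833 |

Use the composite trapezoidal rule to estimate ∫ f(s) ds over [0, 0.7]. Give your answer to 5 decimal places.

h = 0.1, n = 7.
(h/2)·[y₀ + 2y₁ + 2y₂ + 2y₃ + 2y₄ + 2y₅ + 2y₆ + y₇] = 0.05·(35.214) = 1.76070.

1.76070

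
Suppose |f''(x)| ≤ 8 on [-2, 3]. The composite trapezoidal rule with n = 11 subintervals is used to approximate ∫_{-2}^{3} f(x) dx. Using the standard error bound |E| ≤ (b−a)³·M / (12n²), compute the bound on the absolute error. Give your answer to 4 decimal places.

0.6887

|E| ≤ (5)³·8 / (12·11²) = 1000/1452 = 0.6887.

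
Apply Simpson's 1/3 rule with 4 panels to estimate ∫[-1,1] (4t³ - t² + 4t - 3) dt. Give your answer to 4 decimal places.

h = (1 − (-1))/4 = 0.5.
Nodes t₀,…,t₄ = -1, -0.5, 0, 0.5, 1.
f(t) = 4t³ - t² + 4t - 3: f₀=-12, f₁=-5.75, f₂=-3, f₃=-0.75, f₄=4.
(h/3)·[f₀ + 4f₁ + 2f₂ + 4f₃ + f₄] = 0.166667·(-40) = -6.6667.

-6.6667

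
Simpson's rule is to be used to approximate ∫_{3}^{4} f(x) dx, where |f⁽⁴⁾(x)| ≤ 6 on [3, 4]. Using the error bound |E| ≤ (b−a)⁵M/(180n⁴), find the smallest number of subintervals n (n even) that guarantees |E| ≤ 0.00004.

Need 6/(180n⁴) ≤ 0.00004.
n⁴ ≥ 6/(180·0.00004) = 833.333 ⇒ n ≥ 5.3728, so the smallest even n is 6. (n must be even for Simpson's rule.)

6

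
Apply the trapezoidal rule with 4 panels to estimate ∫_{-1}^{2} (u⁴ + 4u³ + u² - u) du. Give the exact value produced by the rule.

26.724609375

h = (2 − (-1))/4 = 0.75.
Nodes u₀,…,u₄ = -1, -0.25, 0.5, 1.25, 2.
f(u) = u⁴ + 4u³ + u² - u: f₀=-1, f₁=0.25390625, f₂=0.3125, f₃=10.56640625, f₄=50.
(h/2)·[f₀ + 2f₁ + 2f₂ + 2f₃ + f₄] = 0.375·(71.265625) = 26.724609375.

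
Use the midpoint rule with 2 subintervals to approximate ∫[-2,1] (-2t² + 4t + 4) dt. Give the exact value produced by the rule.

h = (1 − (-2))/2 = 1.5.
Midpoints m₁,…,m₂ = -1.25, 0.25.
f(m₁)=-4.125, f(m₂)=4.875.
h·[f(m₁) + f(m₂)] = 1.5·(0.75) = 1.125.

1.125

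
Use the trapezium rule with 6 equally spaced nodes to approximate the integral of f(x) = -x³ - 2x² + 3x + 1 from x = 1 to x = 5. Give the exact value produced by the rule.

-203.36

h = (5 − 1)/5 = 0.8.
Nodes x₀,…,x₅ = 1, 1.8, 2.6, 3.4, 4.2, 5.
f(x) = -x³ - 2x² + 3x + 1: f₀=1, f₁=-5.912, f₂=-22.296, f₃=-51.224, f₄=-95.768, f₅=-159.
(h/2)·[f₀ + 2f₁ + 2f₂ + 2f₃ + 2f₄ + f₅] = 0.4·(-508.4) = -203.36.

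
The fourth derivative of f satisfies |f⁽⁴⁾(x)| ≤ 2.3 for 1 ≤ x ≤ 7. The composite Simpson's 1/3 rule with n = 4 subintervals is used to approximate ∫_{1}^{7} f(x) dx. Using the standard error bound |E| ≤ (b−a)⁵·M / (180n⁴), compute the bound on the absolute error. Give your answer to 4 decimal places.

|E| ≤ (6)⁵·2.3 / (180·4⁴) = 17884.8/46080 = 0.3881.

0.3881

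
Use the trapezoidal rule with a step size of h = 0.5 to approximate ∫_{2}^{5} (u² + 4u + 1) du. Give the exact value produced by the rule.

h = (5 − 2)/6 = 0.5.
Nodes u₀,…,u₆ = 2, 2.5, 3, 3.5, 4, 4.5, 5.
f(u) = u² + 4u + 1: f₀=13, f₁=17.25, f₂=22, f₃=27.25, f₄=33, f₅=39.25, f₆=46.
(h/2)·[f₀ + 2f₁ + 2f₂ + 2f₃ + 2f₄ + 2f₅ + f₆] = 0.25·(336.5) = 84.125.

84.125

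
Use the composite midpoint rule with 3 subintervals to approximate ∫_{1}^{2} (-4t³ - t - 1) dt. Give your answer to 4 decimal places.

-17.3333

h = (2 − 1)/3 = 0.333333.
Midpoints m₁,…,m₃ = 1.166667, 1.5, 1.833333.
f(m₁)=-8.518519, f(m₂)=-16, f(m₃)=-27.481481.
h·[f(m₁) + f(m₂) + f(m₃)] = 0.333333·(-52) = -17.3333.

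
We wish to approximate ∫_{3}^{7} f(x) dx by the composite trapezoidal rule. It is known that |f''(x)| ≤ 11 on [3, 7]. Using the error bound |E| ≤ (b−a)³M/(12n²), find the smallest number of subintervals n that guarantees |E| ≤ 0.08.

28

Need 704/(12n²) ≤ 0.08.
n² ≥ 704/(12·0.08) = 733.333 ⇒ n ≥ 27.0801, so the smallest n is 28.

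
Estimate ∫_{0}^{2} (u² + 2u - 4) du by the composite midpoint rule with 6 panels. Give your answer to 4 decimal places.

h = (2 − 0)/6 = 0.333333.
Midpoints m₁,…,m₆ = 0.166667, 0.5, 0.833333, 1.166667, 1.5, 1.833333.
f(m₁)=-3.638889, f(m₂)=-2.75, f(m₃)=-1.638889, f(m₄)=-0.305556, f(m₅)=1.25, f(m₆)=3.027778.
h·[f(m₁) + f(m₂) + f(m₃) + f(m₄) + f(m₅) + f(m₆)] = 0.333333·(-4.055556) = -1.3519.

-1.3519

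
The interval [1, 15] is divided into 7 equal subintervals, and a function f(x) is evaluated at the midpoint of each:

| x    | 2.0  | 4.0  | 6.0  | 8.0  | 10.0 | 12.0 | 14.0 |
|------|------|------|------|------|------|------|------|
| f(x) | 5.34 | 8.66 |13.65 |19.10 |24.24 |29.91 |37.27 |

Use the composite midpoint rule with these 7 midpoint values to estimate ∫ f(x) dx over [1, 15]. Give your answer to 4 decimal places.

h = 2, n = 7.
h·[y(m₁) + y(m₂) + y(m₃) + y(m₄) + y(m₅) + y(m₆) + y(m₇)] = 2·(138.17) = 276.3400.

276.3400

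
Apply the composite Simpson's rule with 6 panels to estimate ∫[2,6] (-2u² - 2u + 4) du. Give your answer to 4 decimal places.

-154.6667

h = (6 − 2)/6 = 0.666667.
Nodes u₀,…,u₆ = 2, 2.666667, 3.333333, 4, 4.666667, 5.333333, 6.
f(u) = -2u² - 2u + 4: f₀=-8, f₁=-15.555556, f₂=-24.888889, f₃=-36, f₄=-48.888889, f₅=-63.555556, f₆=-80.
(h/3)·[f₀ + 4f₁ + 2f₂ + 4f₃ + 2f₄ + 4f₅ + f₆] = 0.222222·(-696) = -154.6667.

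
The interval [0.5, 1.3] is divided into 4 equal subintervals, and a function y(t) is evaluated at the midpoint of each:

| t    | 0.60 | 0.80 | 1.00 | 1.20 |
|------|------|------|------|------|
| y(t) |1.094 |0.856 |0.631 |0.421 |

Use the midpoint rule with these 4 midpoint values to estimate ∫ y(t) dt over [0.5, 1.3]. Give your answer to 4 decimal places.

0.6004

h = 0.2, n = 4.
h·[y(m₁) + y(m₂) + y(m₃) + y(m₄)] = 0.2·(3.002) = 0.6004.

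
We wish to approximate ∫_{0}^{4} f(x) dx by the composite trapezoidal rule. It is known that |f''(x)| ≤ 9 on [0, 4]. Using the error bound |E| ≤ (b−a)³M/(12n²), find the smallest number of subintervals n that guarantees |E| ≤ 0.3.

Need 576/(12n²) ≤ 0.3.
n² ≥ 576/(12·0.3) = 160 ⇒ n ≥ 12.6491, so the smallest n is 13.

13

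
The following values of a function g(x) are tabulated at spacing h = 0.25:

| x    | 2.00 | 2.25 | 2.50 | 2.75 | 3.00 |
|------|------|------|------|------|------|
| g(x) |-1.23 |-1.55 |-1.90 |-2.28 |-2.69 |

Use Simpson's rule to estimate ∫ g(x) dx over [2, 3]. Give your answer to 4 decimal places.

-1.9200

h = 0.25, n = 4.
(h/3)·[y₀ + 4y₁ + 2y₂ + 4y₃ + y₄] = 0.083333·(-23.04) = -1.9200.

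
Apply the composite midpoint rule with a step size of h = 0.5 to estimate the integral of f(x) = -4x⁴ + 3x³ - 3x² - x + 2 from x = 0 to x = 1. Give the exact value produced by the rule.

0.578125

h = (1 − 0)/2 = 0.5.
Midpoints m₁,…,m₂ = 0.25, 0.75.
f(m₁)=1.59375, f(m₂)=-0.4375.
h·[f(m₁) + f(m₂)] = 0.5·(1.15625) = 0.578125.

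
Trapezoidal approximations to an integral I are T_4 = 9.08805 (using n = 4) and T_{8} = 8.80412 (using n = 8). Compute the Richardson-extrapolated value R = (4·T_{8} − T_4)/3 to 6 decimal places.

8.709477

R = (4·T_{8} − T_4) / 3 = (4·8.80412 − 9.08805)/3 = (26.12843)/3 = 8.709477.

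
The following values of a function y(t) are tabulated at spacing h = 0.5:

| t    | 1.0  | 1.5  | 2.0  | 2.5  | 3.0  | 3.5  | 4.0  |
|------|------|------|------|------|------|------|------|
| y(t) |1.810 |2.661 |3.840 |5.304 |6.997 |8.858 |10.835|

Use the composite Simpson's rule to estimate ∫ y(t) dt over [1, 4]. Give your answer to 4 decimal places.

16.9352

h = 0.5, n = 6.
(h/3)·[y₀ + 4y₁ + 2y₂ + 4y₃ + 2y₄ + 4y₅ + y₆] = 0.166667·(101.611) = 16.9352.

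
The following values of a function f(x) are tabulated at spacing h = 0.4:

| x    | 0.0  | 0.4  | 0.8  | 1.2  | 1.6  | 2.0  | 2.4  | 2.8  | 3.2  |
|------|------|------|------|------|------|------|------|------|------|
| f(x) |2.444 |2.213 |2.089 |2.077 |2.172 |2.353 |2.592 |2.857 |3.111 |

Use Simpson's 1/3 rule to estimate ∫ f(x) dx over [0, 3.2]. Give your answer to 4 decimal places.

7.6348

h = 0.4, n = 8.
(h/3)·[y₀ + 4y₁ + 2y₂ + 4y₃ + 2y₄ + 4y₅ + 2y₆ + 4y₇ + y₈] = 0.133333·(57.261) = 7.6348.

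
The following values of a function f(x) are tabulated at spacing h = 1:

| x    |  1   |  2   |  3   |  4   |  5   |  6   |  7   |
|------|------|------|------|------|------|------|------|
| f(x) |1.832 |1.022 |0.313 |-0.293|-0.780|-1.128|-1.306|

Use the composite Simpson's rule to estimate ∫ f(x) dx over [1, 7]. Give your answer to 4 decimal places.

-0.6680

h = 1, n = 6.
(h/3)·[y₀ + 4y₁ + 2y₂ + 4y₃ + 2y₄ + 4y₅ + y₆] = 0.333333·(-2.004) = -0.6680.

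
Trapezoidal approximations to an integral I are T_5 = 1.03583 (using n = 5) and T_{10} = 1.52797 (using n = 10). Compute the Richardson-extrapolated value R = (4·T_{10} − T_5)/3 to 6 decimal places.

1.692017

R = (4·T_{10} − T_5) / 3 = (4·1.52797 − 1.03583)/3 = (5.07605)/3 = 1.692017.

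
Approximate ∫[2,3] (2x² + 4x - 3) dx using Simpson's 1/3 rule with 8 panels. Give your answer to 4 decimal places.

19.6667

h = (3 − 2)/8 = 0.125.
Nodes x₀,…,x₈ = 2, 2.125, 2.25, 2.375, 2.5, 2.625, 2.75, 2.875, 3.
f(x) = 2x² + 4x - 3: f₀=13, f₁=14.53125, f₂=16.125, f₃=17.78125, f₄=19.5, f₅=21.28125, f₆=23.125, f₇=25.03125, f₈=27.
(h/3)·[f₀ + 4f₁ + 2f₂ + 4f₃ + 2f₄ + 4f₅ + 2f₆ + 4f₇ + f₈] = 0.041667·(472) = 19.6667.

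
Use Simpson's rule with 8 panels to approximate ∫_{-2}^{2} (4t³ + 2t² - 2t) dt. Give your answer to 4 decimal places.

h = (2 − (-2))/8 = 0.5.
Nodes t₀,…,t₈ = -2, -1.5, -1, -0.5, 0, 0.5, 1, 1.5, 2.
f(t) = 4t³ + 2t² - 2t: f₀=-20, f₁=-6, f₂=0, f₃=1, f₄=0, f₅=0, f₆=4, f₇=15, f₈=36.
(h/3)·[f₀ + 4f₁ + 2f₂ + 4f₃ + 2f₄ + 4f₅ + 2f₆ + 4f₇ + f₈] = 0.166667·(64) = 10.6667.

10.6667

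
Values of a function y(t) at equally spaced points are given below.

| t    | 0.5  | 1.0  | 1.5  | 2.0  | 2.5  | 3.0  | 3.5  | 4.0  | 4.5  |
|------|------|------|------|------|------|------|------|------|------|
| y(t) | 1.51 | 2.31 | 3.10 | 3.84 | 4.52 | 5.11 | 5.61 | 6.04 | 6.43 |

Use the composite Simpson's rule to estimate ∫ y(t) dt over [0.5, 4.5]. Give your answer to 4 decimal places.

17.2667

h = 0.5, n = 8.
(h/3)·[y₀ + 4y₁ + 2y₂ + 4y₃ + 2y₄ + 4y₅ + 2y₆ + 4y₇ + y₈] = 0.166667·(103.60) = 17.2667.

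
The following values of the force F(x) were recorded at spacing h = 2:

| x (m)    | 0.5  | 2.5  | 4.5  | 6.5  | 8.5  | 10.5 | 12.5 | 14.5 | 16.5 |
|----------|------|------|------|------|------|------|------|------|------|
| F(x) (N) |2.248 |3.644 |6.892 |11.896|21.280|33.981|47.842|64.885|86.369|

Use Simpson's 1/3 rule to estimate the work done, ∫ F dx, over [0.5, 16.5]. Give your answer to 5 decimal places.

465.51267

h = 2, n = 8.
(h/3)·[y₀ + 4y₁ + 2y₂ + 4y₃ + 2y₄ + 4y₅ + 2y₆ + 4y₇ + y₈] = 0.666667·(698.269) = 465.51267.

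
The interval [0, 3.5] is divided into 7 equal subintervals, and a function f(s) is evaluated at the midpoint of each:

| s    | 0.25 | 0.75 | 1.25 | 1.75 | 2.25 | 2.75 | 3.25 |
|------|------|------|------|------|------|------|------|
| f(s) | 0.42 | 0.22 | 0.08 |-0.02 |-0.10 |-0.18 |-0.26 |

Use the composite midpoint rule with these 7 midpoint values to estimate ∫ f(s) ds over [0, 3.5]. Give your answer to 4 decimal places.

h = 0.5, n = 7.
h·[y(m₁) + y(m₂) + y(m₃) + y(m₄) + y(m₅) + y(m₆) + y(m₇)] = 0.5·(0.16) = 0.0800.

0.0800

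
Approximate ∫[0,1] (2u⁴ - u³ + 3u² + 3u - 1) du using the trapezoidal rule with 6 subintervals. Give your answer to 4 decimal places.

h = (1 − 0)/6 = 0.166667.
Nodes u₀,…,u₆ = 0, 0.166667, 0.333333, 0.5, 0.666667, 0.833333, 1.
f(u) = 2u⁴ - u³ + 3u² + 3u - 1: f₀=-1, f₁=-0.419753, f₂=0.320988, f₃=1.25, f₄=2.432099, f₅=3.969136, f₆=6.
(h/2)·[f₀ + 2f₁ + 2f₂ + 2f₃ + 2f₄ + 2f₅ + f₆] = 0.083333·(20.104938) = 1.6754.

1.6754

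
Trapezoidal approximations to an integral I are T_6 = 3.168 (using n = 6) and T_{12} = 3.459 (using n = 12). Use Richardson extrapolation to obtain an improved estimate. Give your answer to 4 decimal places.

R = (4·T_{12} − T_6) / 3 = (4·3.459 − 3.168)/3 = (10.668)/3 = 3.5560.

3.5560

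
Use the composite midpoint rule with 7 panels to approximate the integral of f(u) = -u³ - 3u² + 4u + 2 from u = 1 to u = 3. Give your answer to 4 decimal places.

-25.8776

h = (3 − 1)/7 = 0.285714.
Midpoints m₁,…,m₇ = 1.142857, 1.428571, 1.714286, 2, 2.285714, 2.571429, 2.857143.
f(m₁)=1.160350, f(m₂)=-1.323615, f(m₃)=-4.997085, f(m₄)=-10, f(m₅)=-16.472303, f(m₆)=-24.553936, f(m₇)=-34.384840.
h·[f(m₁) + f(m₂) + f(m₃) + f(m₄) + f(m₅) + f(m₆) + f(m₇)] = 0.285714·(-90.571429) = -25.8776.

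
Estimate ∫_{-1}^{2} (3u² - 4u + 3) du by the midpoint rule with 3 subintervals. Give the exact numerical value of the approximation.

h = (2 − (-1))/3 = 1.
Midpoints m₁,…,m₃ = -0.5, 0.5, 1.5.
f(m₁)=5.75, f(m₂)=1.75, f(m₃)=3.75.
h·[f(m₁) + f(m₂) + f(m₃)] = 1·(11.25) = 11.25.

11.25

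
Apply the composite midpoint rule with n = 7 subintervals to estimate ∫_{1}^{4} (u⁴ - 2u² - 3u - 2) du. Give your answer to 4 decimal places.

132.2662

h = (4 − 1)/7 = 0.428571.
Midpoints m₁,…,m₇ = 1.214286, 1.642857, 2.071429, 2.5, 2.928571, 3.357143, 3.785714.
f(m₁)=-6.417717, f(m₂)=-5.042040, f(m₃)=1.615186, f(m₄)=17.0625, f(m₅)=45.618102, f(m₆)=92.409855, f(m₇)=163.375286.
h·[f(m₁) + f(m₂) + f(m₃) + f(m₄) + f(m₅) + f(m₆) + f(m₇)] = 0.428571·(308.621173) = 132.2662.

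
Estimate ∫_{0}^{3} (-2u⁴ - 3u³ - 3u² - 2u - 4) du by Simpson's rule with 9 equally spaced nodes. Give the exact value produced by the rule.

-205.9658203125

h = (3 − 0)/8 = 0.375.
Nodes u₀,…,u₈ = 0, 0.375, 0.75, 1.125, 1.5, 1.875, 2.25, 2.625, 3.
f(u) = -2u⁴ - 3u³ - 3u² - 2u - 4: f₀=-4, f₁=-5.36962890625, f₂=-9.0859375, f₃=-17.52197265625, f₄=-34, f₅=-62.79150390625, f₆=-109.1171875, f₇=-179.14697265625, f₈=-280.
(h/3)·[f₀ + 4f₁ + 2f₂ + 4f₃ + 2f₄ + 4f₅ + 2f₆ + 4f₇ + f₈] = 0.125·(-1647.7265625) = -205.9658203125.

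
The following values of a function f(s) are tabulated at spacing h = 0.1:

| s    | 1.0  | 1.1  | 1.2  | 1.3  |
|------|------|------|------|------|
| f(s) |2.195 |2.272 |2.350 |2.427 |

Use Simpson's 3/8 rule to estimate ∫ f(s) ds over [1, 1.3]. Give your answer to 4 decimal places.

h = 0.1, n = 3.
(3h/8)·[y₀ + 3y₁ + 3y₂ + y₃] = 0.0375·(18.488) = 0.6933.

0.6933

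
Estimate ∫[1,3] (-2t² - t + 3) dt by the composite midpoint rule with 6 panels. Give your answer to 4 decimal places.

h = (3 − 1)/6 = 0.333333.
Midpoints m₁,…,m₆ = 1.166667, 1.5, 1.833333, 2.166667, 2.5, 2.833333.
f(m₁)=-0.888889, f(m₂)=-3, f(m₃)=-5.555556, f(m₄)=-8.555556, f(m₅)=-12, f(m₆)=-15.888889.
h·[f(m₁) + f(m₂) + f(m₃) + f(m₄) + f(m₅) + f(m₆)] = 0.333333·(-45.888889) = -15.2963.

-15.2963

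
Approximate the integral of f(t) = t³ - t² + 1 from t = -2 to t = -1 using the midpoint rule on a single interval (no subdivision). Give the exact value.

-4.625

M = (b−a)·f(-1.5) = 1·(-4.625) = -4.625.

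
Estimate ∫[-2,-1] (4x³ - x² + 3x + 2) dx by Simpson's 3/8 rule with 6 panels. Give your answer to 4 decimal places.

h = (-1 − (-2))/6 = 0.166667.
Nodes x₀,…,x₆ = -2, -1.833333, -1.666667, -1.5, -1.333333, -1.166667, -1.
f(x) = 4x³ - x² + 3x + 2: f₀=-40, f₁=-31.509259, f₂=-24.296296, f₃=-18.25, f₄=-13.259259, f₅=-9.212963, f₆=-6.
(3h/8)·[f₀ + 3f₁ + 3f₂ + 2f₃ + 3f₄ + 3f₅ + f₆] = 0.0625·(-317.333333) = -19.8333.

-19.8333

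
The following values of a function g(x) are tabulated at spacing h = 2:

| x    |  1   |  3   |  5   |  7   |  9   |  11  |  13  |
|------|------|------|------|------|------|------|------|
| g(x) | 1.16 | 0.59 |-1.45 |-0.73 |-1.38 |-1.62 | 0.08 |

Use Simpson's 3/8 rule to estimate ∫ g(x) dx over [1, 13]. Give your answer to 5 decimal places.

-8.85000

h = 2, n = 6.
(3h/8)·[y₀ + 3y₁ + 3y₂ + 2y₃ + 3y₄ + 3y₅ + y₆] = 0.75·(-11.80) = -8.85000.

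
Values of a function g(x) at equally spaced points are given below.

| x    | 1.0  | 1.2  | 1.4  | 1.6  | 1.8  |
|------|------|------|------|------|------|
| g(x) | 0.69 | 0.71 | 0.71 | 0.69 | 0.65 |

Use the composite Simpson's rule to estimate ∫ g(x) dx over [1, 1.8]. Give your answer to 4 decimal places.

h = 0.2, n = 4.
(h/3)·[y₀ + 4y₁ + 2y₂ + 4y₃ + y₄] = 0.066667·(8.36) = 0.5573.

0.5573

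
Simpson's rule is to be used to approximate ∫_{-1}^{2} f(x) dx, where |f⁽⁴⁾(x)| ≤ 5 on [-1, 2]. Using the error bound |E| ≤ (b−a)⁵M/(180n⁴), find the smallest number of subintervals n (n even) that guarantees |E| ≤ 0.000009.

Need 1215/(180n⁴) ≤ 0.000009.
n⁴ ≥ 1215/(180·0.000009) = 750000 ⇒ n ≥ 29.4283, so the smallest even n is 30. (n must be even for Simpson's rule.)

30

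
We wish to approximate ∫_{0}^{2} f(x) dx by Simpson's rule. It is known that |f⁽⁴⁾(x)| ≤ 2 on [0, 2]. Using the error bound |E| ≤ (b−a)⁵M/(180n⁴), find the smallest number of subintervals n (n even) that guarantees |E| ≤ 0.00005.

Need 64/(180n⁴) ≤ 0.00005.
n⁴ ≥ 64/(180·0.00005) = 7111.11 ⇒ n ≥ 9.1830, so the smallest even n is 10. (n must be even for Simpson's rule.)

10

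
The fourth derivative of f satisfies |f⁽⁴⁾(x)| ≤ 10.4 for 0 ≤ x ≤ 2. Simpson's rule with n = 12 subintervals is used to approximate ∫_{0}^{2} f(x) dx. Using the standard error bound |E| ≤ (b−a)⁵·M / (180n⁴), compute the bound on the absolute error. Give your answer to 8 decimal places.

|E| ≤ (2)⁵·10.4 / (180·12⁴) = 332.8/3732480 = 0.00008916.

0.00008916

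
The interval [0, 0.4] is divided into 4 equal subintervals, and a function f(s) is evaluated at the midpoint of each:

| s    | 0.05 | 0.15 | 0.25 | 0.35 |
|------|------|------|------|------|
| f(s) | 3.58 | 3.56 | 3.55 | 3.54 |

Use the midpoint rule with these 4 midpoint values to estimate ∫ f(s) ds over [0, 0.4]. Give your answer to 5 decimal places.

1.42300

h = 0.1, n = 4.
h·[y(m₁) + y(m₂) + y(m₃) + y(m₄)] = 0.1·(14.23) = 1.42300.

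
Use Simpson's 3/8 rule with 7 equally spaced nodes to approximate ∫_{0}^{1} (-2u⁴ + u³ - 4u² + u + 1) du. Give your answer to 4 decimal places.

h = (1 − 0)/6 = 0.166667.
Nodes u₀,…,u₆ = 0, 0.166667, 0.333333, 0.5, 0.666667, 0.833333, 1.
f(u) = -2u⁴ + u³ - 4u² + u + 1: f₀=1, f₁=1.058642, f₂=0.901235, f₃=0.5, f₄=-0.209877, f₅=-1.330247, f₆=-3.
(3h/8)·[f₀ + 3f₁ + 3f₂ + 2f₃ + 3f₄ + 3f₅ + f₆] = 0.0625·(0.259259) = 0.0162.

0.0162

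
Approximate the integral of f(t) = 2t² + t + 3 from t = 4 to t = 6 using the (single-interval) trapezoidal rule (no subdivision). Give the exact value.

T = (b−a)/2 · [f(4) + f(6)] = 1·[39 + 81] = 120.

120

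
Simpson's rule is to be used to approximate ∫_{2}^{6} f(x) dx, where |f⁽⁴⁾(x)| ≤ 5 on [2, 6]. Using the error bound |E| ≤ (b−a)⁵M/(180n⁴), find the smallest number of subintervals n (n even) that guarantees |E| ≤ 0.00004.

Need 5120/(180n⁴) ≤ 0.00004.
n⁴ ≥ 5120/(180·0.00004) = 711111 ⇒ n ≥ 29.0392, so the smallest even n is 30. (n must be even for Simpson's rule.)

30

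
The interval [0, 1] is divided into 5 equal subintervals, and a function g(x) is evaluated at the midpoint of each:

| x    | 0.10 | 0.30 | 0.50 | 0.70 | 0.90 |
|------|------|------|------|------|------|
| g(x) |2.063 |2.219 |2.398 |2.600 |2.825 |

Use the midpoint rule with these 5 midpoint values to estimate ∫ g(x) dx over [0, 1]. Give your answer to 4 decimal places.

2.4210

h = 0.2, n = 5.
h·[y(m₁) + y(m₂) + y(m₃) + y(m₄) + y(m₅)] = 0.2·(12.105) = 2.4210.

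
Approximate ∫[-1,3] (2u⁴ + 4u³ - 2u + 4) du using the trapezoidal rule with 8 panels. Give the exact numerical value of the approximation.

h = (3 − (-1))/8 = 0.5.
Nodes u₀,…,u₈ = -1, -0.5, 0, 0.5, 1, 1.5, 2, 2.5, 3.
f(u) = 2u⁴ + 4u³ - 2u + 4: f₀=4, f₁=4.625, f₂=4, f₃=3.625, f₄=8, f₅=24.625, f₆=64, f₇=139.625, f₈=268.
(h/2)·[f₀ + 2f₁ + 2f₂ + 2f₃ + 2f₄ + 2f₅ + 2f₆ + 2f₇ + f₈] = 0.25·(769) = 192.25.

192.25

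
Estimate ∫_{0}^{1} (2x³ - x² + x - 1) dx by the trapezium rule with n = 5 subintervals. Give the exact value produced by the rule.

h = (1 − 0)/5 = 0.2.
Nodes x₀,…,x₅ = 0, 0.2, 0.4, 0.6, 0.8, 1.
f(x) = 2x³ - x² + x - 1: f₀=-1, f₁=-0.824, f₂=-0.632, f₃=-0.328, f₄=0.184, f₅=1.
(h/2)·[f₀ + 2f₁ + 2f₂ + 2f₃ + 2f₄ + f₅] = 0.1·(-3.2) = -0.32.

-0.32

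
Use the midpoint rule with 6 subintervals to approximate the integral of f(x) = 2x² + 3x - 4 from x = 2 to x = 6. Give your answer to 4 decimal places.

170.3704

h = (6 − 2)/6 = 0.666667.
Midpoints m₁,…,m₆ = 2.333333, 3, 3.666667, 4.333333, 5, 5.666667.
f(m₁)=13.888889, f(m₂)=23, f(m₃)=33.888889, f(m₄)=46.555556, f(m₅)=61, f(m₆)=77.222222.
h·[f(m₁) + f(m₂) + f(m₃) + f(m₄) + f(m₅) + f(m₆)] = 0.666667·(255.555556) = 170.3704.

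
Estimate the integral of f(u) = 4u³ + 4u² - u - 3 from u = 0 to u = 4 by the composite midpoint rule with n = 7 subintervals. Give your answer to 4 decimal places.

h = (4 − 0)/7 = 0.571429.
Midpoints m₁,…,m₇ = 0.285714, 0.857143, 1.428571, 2, 2.571429, 3.142857, 3.714286.
f(m₁)=-2.865889, f(m₂)=1.600583, f(m₃)=15.396501, f(m₄)=43, f(m₅)=88.889213, f(m₆)=157.542274, f(m₇)=253.437318.
h·[f(m₁) + f(m₂) + f(m₃) + f(m₄) + f(m₅) + f(m₆) + f(m₇)] = 0.571429·(557) = 318.2857.

318.2857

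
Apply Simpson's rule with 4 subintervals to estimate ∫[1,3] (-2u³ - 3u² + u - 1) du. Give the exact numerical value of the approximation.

h = (3 − 1)/4 = 0.5.
Nodes u₀,…,u₄ = 1, 1.5, 2, 2.5, 3.
f(u) = -2u³ - 3u² + u - 1: f₀=-5, f₁=-13, f₂=-27, f₃=-48.5, f₄=-79.
(h/3)·[f₀ + 4f₁ + 2f₂ + 4f₃ + f₄] = 0.166667·(-384) = -64.

-64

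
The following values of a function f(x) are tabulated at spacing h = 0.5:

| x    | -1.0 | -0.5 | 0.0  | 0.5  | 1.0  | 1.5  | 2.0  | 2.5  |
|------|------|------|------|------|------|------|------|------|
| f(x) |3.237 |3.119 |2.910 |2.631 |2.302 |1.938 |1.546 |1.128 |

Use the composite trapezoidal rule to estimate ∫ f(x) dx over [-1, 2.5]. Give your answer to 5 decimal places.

8.31425

h = 0.5, n = 7.
(h/2)·[y₀ + 2y₁ + 2y₂ + 2y₃ + 2y₄ + 2y₅ + 2y₆ + y₇] = 0.25·(33.257) = 8.31425.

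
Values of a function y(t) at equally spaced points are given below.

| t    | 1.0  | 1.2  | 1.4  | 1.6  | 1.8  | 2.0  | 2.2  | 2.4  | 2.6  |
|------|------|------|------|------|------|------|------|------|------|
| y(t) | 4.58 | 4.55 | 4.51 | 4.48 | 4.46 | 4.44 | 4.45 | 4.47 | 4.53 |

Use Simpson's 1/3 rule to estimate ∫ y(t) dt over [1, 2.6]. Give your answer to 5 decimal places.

h = 0.2, n = 8.
(h/3)·[y₀ + 4y₁ + 2y₂ + 4y₃ + 2y₄ + 4y₅ + 2y₆ + 4y₇ + y₈] = 0.066667·(107.71) = 7.18067.

7.18067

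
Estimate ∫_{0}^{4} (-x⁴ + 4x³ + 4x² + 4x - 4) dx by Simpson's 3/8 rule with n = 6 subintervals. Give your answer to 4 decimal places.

152.2963

h = (4 − 0)/6 = 0.666667.
Nodes x₀,…,x₆ = 0, 0.666667, 1.333333, 2, 2.666667, 3.333333, 4.
f(x) = -x⁴ + 4x³ + 4x² + 4x - 4: f₀=-4, f₁=1.432099, f₂=14.765432, f₃=36, f₄=60.395062, f₅=78.469136, f₆=76.
(3h/8)·[f₀ + 3f₁ + 3f₂ + 2f₃ + 3f₄ + 3f₅ + f₆] = 0.25·(609.185185) = 152.2963.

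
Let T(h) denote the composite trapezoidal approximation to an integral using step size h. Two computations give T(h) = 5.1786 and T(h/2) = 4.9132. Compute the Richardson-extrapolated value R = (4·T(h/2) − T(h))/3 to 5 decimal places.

4.82473

R = (4·T(h/2) − T(h)) / 3 = (4·4.9132 − 5.1786)/3 = (14.4742)/3 = 4.82473.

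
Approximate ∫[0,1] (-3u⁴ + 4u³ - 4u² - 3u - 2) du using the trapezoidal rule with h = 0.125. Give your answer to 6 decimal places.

h = (1 − 0)/8 = 0.125.
Nodes u₀,…,u₈ = 0, 0.125, 0.25, 0.375, 0.5, 0.625, 0.75, 0.875, 1.
f(u) = -3u⁴ + 4u³ - 4u² - 3u - 2: f₀=-2, f₁=-2.430419921875, f₂=-2.94921875, f₃=-3.535888671875, f₄=-4.1875, f₅=-4.918701171875, f₆=-5.76171875, f₇=-6.766357421875, f₈=-8.
(h/2)·[f₀ + 2f₁ + 2f₂ + 2f₃ + 2f₄ + 2f₅ + 2f₆ + 2f₇ + f₈] = 0.0625·(-71.099609375) = -4.443726.

-4.443726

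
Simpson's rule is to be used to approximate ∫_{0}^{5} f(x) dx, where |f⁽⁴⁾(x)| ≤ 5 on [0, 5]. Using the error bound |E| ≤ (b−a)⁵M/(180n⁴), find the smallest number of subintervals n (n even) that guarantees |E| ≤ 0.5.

Need 15625/(180n⁴) ≤ 0.5.
n⁴ ≥ 15625/(180·0.5) = 173.611 ⇒ n ≥ 3.6299, so the smallest even n is 4. (n must be even for Simpson's rule.)

4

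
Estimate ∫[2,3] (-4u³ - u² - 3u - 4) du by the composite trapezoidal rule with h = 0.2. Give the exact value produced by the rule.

-83.04

h = (3 − 2)/5 = 0.2.
Nodes u₀,…,u₅ = 2, 2.2, 2.4, 2.6, 2.8, 3.
f(u) = -4u³ - u² - 3u - 4: f₀=-46, f₁=-58.032, f₂=-72.256, f₃=-88.864, f₄=-108.048, f₅=-130.
(h/2)·[f₀ + 2f₁ + 2f₂ + 2f₃ + 2f₄ + f₅] = 0.1·(-830.4) = -83.04.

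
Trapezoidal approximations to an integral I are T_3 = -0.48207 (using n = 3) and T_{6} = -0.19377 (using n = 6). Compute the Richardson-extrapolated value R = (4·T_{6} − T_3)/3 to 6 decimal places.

R = (4·T_{6} − T_3) / 3 = (4·(-0.19377) − (-0.48207))/3 = (-0.29301)/3 = -0.097670.

-0.097670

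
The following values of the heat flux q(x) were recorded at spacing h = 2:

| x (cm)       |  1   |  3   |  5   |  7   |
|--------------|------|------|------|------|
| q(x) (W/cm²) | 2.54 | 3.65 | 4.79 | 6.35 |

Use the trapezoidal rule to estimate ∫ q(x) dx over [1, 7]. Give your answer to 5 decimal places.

25.77000

h = 2, n = 3.
(h/2)·[y₀ + 2y₁ + 2y₂ + y₃] = 1·(25.77) = 25.77000.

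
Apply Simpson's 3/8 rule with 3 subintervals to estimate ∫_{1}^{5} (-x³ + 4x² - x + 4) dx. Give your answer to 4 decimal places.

h = (5 − 1)/3 = 1.333333.
Nodes x₀,…,x₃ = 1, 2.333333, 3.666667, 5.
f(x) = -x³ + 4x² - x + 4: f₀=6, f₁=10.740741, f₂=4.814815, f₃=-26.
(3h/8)·[f₀ + 3f₁ + 3f₂ + f₃] = 0.5·(26.666667) = 13.3333.

13.3333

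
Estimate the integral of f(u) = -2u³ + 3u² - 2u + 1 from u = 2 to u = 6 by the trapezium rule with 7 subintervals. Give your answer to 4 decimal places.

-464.5714

h = (6 − 2)/7 = 0.571429.
Nodes u₀,…,u₇ = 2, 2.571429, 3.142857, 3.714286, 4.285714, 4.857143, 5.428571, 6.
f(u) = -2u³ + 3u² - 2u + 1: f₀=-7, f₁=-18.311953, f₂=-37.740525, f₃=-67.524781, f₄=-109.903790, f₅=-167.116618, f₆=-241.402332, f₇=-335.
(h/2)·[f₀ + 2f₁ + 2f₂ + 2f₃ + 2f₄ + 2f₅ + 2f₆ + f₇] = 0.285714·(-1626) = -464.5714.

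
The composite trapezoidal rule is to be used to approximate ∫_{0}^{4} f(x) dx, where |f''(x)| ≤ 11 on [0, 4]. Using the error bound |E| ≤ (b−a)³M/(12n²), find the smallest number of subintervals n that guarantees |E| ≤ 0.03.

45

Need 704/(12n²) ≤ 0.03.
n² ≥ 704/(12·0.03) = 1955.56 ⇒ n ≥ 44.2217, so the smallest n is 45.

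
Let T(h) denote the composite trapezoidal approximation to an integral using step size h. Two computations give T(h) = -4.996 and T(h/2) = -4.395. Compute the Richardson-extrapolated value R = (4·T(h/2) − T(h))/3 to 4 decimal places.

-4.1947

R = (4·T(h/2) − T(h)) / 3 = (4·(-4.395) − (-4.996))/3 = (-12.584)/3 = -4.1947.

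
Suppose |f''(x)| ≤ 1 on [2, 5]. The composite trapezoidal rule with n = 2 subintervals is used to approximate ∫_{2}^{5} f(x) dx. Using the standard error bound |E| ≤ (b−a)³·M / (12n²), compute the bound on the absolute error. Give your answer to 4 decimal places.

0.5625

|E| ≤ (3)³·1 / (12·2²) = 27/48 = 0.5625.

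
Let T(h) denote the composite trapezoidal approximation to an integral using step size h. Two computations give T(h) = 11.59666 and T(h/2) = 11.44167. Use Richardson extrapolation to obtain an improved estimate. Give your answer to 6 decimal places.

11.390007

R = (4·T(h/2) − T(h)) / 3 = (4·11.44167 − 11.59666)/3 = (34.17002)/3 = 11.390007.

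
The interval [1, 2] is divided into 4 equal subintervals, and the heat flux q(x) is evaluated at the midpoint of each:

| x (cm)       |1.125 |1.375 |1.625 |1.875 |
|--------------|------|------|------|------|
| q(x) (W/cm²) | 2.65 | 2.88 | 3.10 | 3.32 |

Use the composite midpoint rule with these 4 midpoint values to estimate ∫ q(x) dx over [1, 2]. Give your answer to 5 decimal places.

h = 0.25, n = 4.
h·[y(m₁) + y(m₂) + y(m₃) + y(m₄)] = 0.25·(11.95) = 2.98750.

2.98750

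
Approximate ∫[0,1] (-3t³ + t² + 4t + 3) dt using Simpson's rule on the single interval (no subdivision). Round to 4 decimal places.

4.5833

S = (b−a)/6 · [f(0) + 4f(0.5) + f(1)] = 0.166667·[3 + 4·4.875 + 5] = 4.5833.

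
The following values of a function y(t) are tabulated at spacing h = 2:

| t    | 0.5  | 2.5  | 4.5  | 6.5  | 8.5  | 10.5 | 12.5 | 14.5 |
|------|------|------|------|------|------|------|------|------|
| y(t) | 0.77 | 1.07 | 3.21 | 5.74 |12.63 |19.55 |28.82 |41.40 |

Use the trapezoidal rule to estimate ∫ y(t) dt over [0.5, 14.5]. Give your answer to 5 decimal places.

h = 2, n = 7.
(h/2)·[y₀ + 2y₁ + 2y₂ + 2y₃ + 2y₄ + 2y₅ + 2y₆ + y₇] = 1·(184.21) = 184.21000.

184.21000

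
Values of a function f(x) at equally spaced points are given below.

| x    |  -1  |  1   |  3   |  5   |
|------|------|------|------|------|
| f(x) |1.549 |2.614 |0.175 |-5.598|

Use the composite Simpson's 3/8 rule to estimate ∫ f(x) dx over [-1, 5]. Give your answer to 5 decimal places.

h = 2, n = 3.
(3h/8)·[y₀ + 3y₁ + 3y₂ + y₃] = 0.75·(4.318) = 3.23850.

3.23850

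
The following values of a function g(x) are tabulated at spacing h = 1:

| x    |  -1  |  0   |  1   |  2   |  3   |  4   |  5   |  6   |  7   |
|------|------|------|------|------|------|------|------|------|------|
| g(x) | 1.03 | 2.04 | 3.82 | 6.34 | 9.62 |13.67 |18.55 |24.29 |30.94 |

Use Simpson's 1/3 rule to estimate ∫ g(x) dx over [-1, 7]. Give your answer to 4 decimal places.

h = 1, n = 8.
(h/3)·[y₀ + 4y₁ + 2y₂ + 4y₃ + 2y₄ + 4y₅ + 2y₆ + 4y₇ + y₈] = 0.333333·(281.31) = 93.7700.

93.7700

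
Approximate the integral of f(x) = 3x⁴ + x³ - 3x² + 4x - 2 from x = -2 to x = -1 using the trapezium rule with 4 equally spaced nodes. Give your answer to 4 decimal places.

0.4877

h = (-1 − (-2))/3 = 0.333333.
Nodes x₀,…,x₃ = -2, -1.666667, -1.333333, -1.
f(x) = 3x⁴ + x³ - 3x² + 4x - 2: f₀=18, f₁=1.518519, f₂=-5.555556, f₃=-7.
(h/2)·[f₀ + 2f₁ + 2f₂ + f₃] = 0.166667·(2.925926) = 0.4877.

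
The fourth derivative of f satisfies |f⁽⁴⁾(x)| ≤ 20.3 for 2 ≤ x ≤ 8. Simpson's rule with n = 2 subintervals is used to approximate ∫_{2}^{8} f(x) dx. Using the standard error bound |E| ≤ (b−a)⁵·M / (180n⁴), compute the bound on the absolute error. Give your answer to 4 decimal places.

54.8100

|E| ≤ (6)⁵·20.3 / (180·2⁴) = 157852.8/2880 = 54.8100.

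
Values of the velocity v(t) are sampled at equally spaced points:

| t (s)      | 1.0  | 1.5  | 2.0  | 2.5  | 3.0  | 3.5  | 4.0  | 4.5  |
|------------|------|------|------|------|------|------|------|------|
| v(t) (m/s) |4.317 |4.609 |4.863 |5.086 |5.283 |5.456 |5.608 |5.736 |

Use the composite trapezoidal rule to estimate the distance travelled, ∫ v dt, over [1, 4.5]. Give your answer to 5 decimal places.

h = 0.5, n = 7.
(h/2)·[y₀ + 2y₁ + 2y₂ + 2y₃ + 2y₄ + 2y₅ + 2y₆ + y₇] = 0.25·(71.863) = 17.96575.

17.96575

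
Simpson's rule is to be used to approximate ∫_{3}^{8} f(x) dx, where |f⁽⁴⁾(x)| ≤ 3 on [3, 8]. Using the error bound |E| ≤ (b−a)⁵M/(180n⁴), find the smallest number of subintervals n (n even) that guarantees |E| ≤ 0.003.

12

Need 9375/(180n⁴) ≤ 0.003.
n⁴ ≥ 9375/(180·0.003) = 17361.1 ⇒ n ≥ 11.4787, so the smallest even n is 12. (n must be even for Simpson's rule.)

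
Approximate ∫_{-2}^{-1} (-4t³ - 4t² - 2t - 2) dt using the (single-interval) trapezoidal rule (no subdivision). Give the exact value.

T = (b−a)/2 · [f(-2) + f(-1)] = 0.5·[18 + 0] = 9.

9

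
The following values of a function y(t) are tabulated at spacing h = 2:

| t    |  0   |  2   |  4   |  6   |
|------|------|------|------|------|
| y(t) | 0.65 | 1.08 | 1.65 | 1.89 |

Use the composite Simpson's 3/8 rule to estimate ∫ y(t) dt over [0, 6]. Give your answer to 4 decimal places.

8.0475

h = 2, n = 3.
(3h/8)·[y₀ + 3y₁ + 3y₂ + y₃] = 0.75·(10.73) = 8.0475.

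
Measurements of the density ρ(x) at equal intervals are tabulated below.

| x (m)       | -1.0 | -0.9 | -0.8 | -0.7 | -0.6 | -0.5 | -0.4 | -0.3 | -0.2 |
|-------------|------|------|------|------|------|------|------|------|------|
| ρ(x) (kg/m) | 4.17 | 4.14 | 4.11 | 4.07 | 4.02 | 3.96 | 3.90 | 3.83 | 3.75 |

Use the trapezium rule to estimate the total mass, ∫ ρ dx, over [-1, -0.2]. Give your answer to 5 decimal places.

h = 0.1, n = 8.
(h/2)·[y₀ + 2y₁ + 2y₂ + 2y₃ + 2y₄ + 2y₅ + 2y₆ + 2y₇ + y₈] = 0.05·(63.98) = 3.19900.

3.19900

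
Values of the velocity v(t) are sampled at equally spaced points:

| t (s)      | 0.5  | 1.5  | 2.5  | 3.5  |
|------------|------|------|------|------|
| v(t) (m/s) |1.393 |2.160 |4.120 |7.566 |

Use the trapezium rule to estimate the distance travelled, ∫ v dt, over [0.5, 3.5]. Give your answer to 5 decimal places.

h = 1, n = 3.
(h/2)·[y₀ + 2y₁ + 2y₂ + y₃] = 0.5·(21.519) = 10.75950.

10.75950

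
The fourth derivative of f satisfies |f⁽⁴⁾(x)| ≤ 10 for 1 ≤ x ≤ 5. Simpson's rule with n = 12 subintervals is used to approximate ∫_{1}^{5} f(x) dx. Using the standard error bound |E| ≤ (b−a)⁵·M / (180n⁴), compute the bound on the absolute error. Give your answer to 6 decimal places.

0.002743

|E| ≤ (4)⁵·10 / (180·12⁴) = 10240/3732480 = 0.002743.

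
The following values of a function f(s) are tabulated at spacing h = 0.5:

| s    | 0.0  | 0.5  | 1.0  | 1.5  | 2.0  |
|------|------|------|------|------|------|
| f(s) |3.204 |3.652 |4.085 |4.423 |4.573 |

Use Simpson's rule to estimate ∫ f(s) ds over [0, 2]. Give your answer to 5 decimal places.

8.04117

h = 0.5, n = 4.
(h/3)·[y₀ + 4y₁ + 2y₂ + 4y₃ + y₄] = 0.166667·(48.247) = 8.04117.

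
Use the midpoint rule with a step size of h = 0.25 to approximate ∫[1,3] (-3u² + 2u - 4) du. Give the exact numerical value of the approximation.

h = (3 − 1)/8 = 0.25.
Midpoints m₁,…,m₈ = 1.125, 1.375, 1.625, 1.875, 2.125, 2.375, 2.625, 2.875.
f(m₁)=-5.546875, f(m₂)=-6.921875, f(m₃)=-8.671875, f(m₄)=-10.796875, f(m₅)=-13.296875, f(m₆)=-16.171875, f(m₇)=-19.421875, f(m₈)=-23.046875.
h·[f(m₁) + f(m₂) + f(m₃) + f(m₄) + f(m₅) + f(m₆) + f(m₇) + f(m₈)] = 0.25·(-103.875) = -25.96875.

-25.96875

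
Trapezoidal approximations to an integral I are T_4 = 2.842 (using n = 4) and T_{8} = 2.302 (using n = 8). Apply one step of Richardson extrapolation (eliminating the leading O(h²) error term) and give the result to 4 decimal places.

R = (4·T_{8} − T_4) / 3 = (4·2.302 − 2.842)/3 = (6.366)/3 = 2.1220.

2.1220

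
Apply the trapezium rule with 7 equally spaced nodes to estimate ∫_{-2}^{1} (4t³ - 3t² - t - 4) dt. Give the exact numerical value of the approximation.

h = (1 − (-2))/6 = 0.5.
Nodes t₀,…,t₆ = -2, -1.5, -1, -0.5, 0, 0.5, 1.
f(t) = 4t³ - 3t² - t - 4: f₀=-46, f₁=-22.75, f₂=-10, f₃=-4.75, f₄=-4, f₅=-4.75, f₆=-4.
(h/2)·[f₀ + 2f₁ + 2f₂ + 2f₃ + 2f₄ + 2f₅ + f₆] = 0.25·(-142.5) = -35.625.

-35.625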